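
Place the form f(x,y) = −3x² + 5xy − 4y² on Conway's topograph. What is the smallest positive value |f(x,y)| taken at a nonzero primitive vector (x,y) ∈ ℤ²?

translate: b→1 (≡-5 mod 6), so (3,-5,4)→(3,1,2)
flip: (3,1,2)→(2,-1,3)
reduced (well bottom): (2,-1,3) with a≤c, −a<b≤a
well minimum |f| = |-2| = 2 (negative-definite)

2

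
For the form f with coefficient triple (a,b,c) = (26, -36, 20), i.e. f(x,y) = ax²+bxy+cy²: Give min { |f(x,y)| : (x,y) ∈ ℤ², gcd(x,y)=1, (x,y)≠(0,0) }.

translate: b→16 (≡-36 mod 52), so (26,-36,20)→(26,16,10)
flip: (26,16,10)→(10,-16,26)
translate: b→4 (≡-16 mod 20), so (10,-16,26)→(10,4,20)
reduced (well bottom): (10,4,20) with a≤c, −a<b≤a
well minimum = a = 10

10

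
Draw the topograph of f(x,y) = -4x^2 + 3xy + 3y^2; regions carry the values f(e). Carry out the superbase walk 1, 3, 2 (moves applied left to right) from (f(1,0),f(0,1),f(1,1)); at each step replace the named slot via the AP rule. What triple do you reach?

start (-4,3,2) = (f(1,0),f(0,1),f(1,1))
replace slot 1: 2·(3+2) − (-4) = 14 → (14,3,2)
replace slot 3: 2·(14+3) − 2 = 32 → (14,3,32)
replace slot 2: 2·(14+32) − 3 = 89 → (14,89,32)

14,89,32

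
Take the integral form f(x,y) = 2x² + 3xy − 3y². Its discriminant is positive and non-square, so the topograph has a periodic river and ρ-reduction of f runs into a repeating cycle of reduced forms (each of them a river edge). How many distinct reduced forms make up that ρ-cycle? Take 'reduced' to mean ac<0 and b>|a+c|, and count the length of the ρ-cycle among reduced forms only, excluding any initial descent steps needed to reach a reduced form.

D = 33, ⌊√D⌋ = 5
river: ρ → (-3,3,2)
river: ρ → (2,5,-1)
river: ρ → (-1,5,2)
river: ρ → (2,3,-3)
ρ-cycle length = 4 (tail of 0 descent steps not counted)

4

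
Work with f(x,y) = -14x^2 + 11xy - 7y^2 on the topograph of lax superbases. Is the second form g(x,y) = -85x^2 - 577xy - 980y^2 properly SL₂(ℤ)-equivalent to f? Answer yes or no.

D₁ = -271, D₂ = -271
f is negative-definite; reduce −f:
−f: flip: (14,-11,7)→(7,11,14)
−f: translate: b→-3 (≡11 mod 14), so (7,11,14)→(7,-3,10)
−f: reduced (well bottom): (7,-3,10) with a≤c, −a<b≤a
flip sign back: reduced form of f is (-7,3,-10)
g is negative-definite; reduce −g:
−g: translate: b→67 (≡577 mod 170), so (85,577,980)→(85,67,14)
−g: flip: (85,67,14)→(14,-67,85)
−g: translate: b→-11 (≡-67 mod 28), so (14,-67,85)→(14,-11,7)
−g: flip: (14,-11,7)→(7,11,14)
−g: translate: b→-3 (≡11 mod 14), so (7,11,14)→(7,-3,10)
−g: reduced (well bottom): (7,-3,10) with a≤c, −a<b≤a
flip sign back: reduced form of g is (-7,3,-10)
reduced forms (-7, 3, -10) vs (-7, 3, -10) ⇒ equivalent

yes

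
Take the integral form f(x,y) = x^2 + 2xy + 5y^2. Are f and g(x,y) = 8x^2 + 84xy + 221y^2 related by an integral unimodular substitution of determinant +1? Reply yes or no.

D₁ = -16, D₂ = -16
f: translate: b→0 (≡2 mod 2), so (1,2,5)→(1,0,4)
f: reduced (well bottom): (1,0,4) with a≤c, −a<b≤a
g: translate: b→4 (≡84 mod 16), so (8,84,221)→(8,4,1)
g: flip: (8,4,1)→(1,-4,8)
g: translate: b→0 (≡-4 mod 2), so (1,-4,8)→(1,0,4)
g: reduced (well bottom): (1,0,4) with a≤c, −a<b≤a
reduced forms (1, 0, 4) vs (1, 0, 4) ⇒ equivalent

yes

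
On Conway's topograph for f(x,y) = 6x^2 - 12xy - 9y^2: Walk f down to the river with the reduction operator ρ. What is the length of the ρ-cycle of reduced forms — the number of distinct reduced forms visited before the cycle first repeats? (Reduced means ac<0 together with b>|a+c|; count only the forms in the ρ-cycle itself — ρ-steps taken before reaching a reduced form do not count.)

D = 360, ⌊√D⌋ = 18
descent: ρ → (-9,12,6)  [lands on river]
river: ρ → (6,12,-9)
river: ρ → (-9,6,9)
river: ρ → (9,12,-6)
river: ρ → (-6,12,9)
river: ρ → (9,6,-9)
ρ-cycle length = 6 (tail of 1 descent step not counted)

6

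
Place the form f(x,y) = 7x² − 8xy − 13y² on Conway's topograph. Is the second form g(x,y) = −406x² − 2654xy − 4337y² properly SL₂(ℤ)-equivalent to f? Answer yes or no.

D₁ = 428, D₂ = 428
river cycle of f (length 6): (-13, 8, 7), (7, 20, -1), (-1, 20, 7), (7, 8, -13), (-13, 18, 2), (2, 18, -13)
river cycle of g (length 6): (2, 18, -13), (-13, 8, 7), (7, 20, -1), (-1, 20, 7), (7, 8, -13), (-13, 18, 2)
cycles coincide ⇒ equivalent

yes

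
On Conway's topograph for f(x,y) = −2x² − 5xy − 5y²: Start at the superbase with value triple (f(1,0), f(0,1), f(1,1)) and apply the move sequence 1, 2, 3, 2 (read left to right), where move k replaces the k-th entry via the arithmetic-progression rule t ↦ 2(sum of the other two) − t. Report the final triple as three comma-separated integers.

start (-2,-5,-12) = (f(1,0),f(0,1),f(1,1))
replace slot 1: 2·((-5)+(-12)) − (-2) = -32 → (-32,-5,-12)
replace slot 2: 2·((-32)+(-12)) − (-5) = -83 → (-32,-83,-12)
replace slot 3: 2·((-32)+(-83)) − (-12) = -218 → (-32,-83,-218)
replace slot 2: 2·((-32)+(-218)) − (-83) = -417 → (-32,-417,-218)

-32,-417,-218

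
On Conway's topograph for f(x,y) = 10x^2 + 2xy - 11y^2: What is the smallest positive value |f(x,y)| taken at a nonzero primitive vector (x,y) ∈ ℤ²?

river: ρ → (-11,20,1)
river: ρ → (1,20,-11)
river: ρ → (-11,2,10)
river: ρ → (10,18,-3)
river: ρ → (-3,18,10)
river: ρ → (10,2,-11)
closes: descent 0, river 6
min |a| on river = 1

1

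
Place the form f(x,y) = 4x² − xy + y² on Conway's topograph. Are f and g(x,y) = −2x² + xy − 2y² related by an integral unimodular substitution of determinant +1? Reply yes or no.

D₁ = -15, D₂ = -15
f: flip: (4,-1,1)→(1,1,4)
f: reduced (well bottom): (1,1,4) with a≤c, −a<b≤a
g is negative-definite; reduce −g:
−g: flip: (2,-1,2)→(2,1,2)
−g: reduced (well bottom): (2,1,2) with a≤c, −a<b≤a
flip sign back: reduced form of g is (-2,-1,-2)
reduced forms (1, 1, 4) vs (-2, -1, -2) ⇒ inequivalent

no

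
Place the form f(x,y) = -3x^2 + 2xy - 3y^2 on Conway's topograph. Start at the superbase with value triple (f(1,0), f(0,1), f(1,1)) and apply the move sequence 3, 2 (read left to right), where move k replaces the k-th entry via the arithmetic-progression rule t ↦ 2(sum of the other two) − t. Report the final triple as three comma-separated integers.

start (-3,-3,-4) = (f(1,0),f(0,1),f(1,1))
replace slot 3: 2·((-3)+(-3)) − (-4) = -8 → (-3,-3,-8)
replace slot 2: 2·((-3)+(-8)) − (-3) = -19 → (-3,-19,-8)

-3,-19,-8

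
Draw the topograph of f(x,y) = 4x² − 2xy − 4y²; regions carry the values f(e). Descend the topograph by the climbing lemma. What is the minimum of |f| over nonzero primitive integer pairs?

descent: ρ → (-4,2,4)  [lands on river]
river: ρ → (4,6,-2)
river: ρ → (-2,6,4)
river: ρ → (4,2,-4)
river: ρ → (-4,6,2)
river: ρ → (2,6,-4)
closes: descent 1, river 6
min |a| on river = 2

2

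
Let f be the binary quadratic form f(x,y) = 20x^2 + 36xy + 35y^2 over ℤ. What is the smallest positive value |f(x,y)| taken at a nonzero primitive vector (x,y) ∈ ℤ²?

translate: b→-4 (≡36 mod 40), so (20,36,35)→(20,-4,19)
flip: (20,-4,19)→(19,4,20)
reduced (well bottom): (19,4,20) with a≤c, −a<b≤a
well minimum = a = 19

19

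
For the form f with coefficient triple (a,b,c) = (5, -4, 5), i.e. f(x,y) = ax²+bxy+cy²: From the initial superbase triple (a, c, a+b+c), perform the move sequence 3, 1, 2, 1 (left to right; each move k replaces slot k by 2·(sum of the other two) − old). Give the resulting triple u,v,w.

start (5,5,6) = (f(1,0),f(0,1),f(1,1))
replace slot 3: 2·(5+5) − 6 = 14 → (5,5,14)
replace slot 1: 2·(5+14) − 5 = 33 → (33,5,14)
replace slot 2: 2·(33+14) − 5 = 89 → (33,89,14)
replace slot 1: 2·(89+14) − 33 = 173 → (173,89,14)

173,89,14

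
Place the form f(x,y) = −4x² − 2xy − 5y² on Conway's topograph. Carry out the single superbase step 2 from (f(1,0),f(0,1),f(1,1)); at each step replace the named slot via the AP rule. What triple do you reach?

start (-4,-5,-11) = (f(1,0),f(0,1),f(1,1))
replace slot 2: 2·((-4)+(-11)) − (-5) = -25 → (-4,-25,-11)

-4,-25,-11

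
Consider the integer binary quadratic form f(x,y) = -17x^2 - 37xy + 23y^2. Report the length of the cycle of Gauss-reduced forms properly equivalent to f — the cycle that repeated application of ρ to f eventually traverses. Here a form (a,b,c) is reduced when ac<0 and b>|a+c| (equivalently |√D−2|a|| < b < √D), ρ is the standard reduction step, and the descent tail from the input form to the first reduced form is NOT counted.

D = 2933, ⌊√D⌋ = 54
descent: ρ → (23,37,-17)  [lands on river]
river: ρ → (-17,31,29)
river: ρ → (29,27,-19)
river: ρ → (-19,49,7)
river: ρ → (7,49,-19)
river: ρ → (-19,27,29)
river: ρ → (29,31,-17)
river: ρ → (-17,37,23)
river: ρ → (23,9,-31)
river: ρ → (-31,53,1)
river: ρ → (1,53,-31)
river: ρ → (-31,9,23)
ρ-cycle length = 12 (tail of 1 descent step not counted)

12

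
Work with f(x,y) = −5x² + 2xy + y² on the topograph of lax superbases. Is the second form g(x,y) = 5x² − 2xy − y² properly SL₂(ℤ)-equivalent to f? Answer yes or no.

D₁ = 24, D₂ = 24
river cycle of f (length 2): (1, 4, -2), (-2, 4, 1)
river cycle of g (length 2): (-1, 4, 2), (2, 4, -1)
cycles differ ⇒ inequivalent

no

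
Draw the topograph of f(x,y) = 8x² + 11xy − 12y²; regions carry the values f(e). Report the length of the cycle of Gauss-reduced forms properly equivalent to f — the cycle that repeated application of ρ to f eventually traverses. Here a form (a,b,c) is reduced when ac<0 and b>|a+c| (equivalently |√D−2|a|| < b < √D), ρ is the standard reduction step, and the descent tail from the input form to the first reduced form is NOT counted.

D = 505, ⌊√D⌋ = 22
river: ρ → (-12,13,7)
river: ρ → (7,15,-10)
river: ρ → (-10,5,12)
river: ρ → (12,19,-3)
river: ρ → (-3,17,18)
river: ρ → (18,19,-2)
river: ρ → (-2,21,8)
river: ρ → (8,11,-12)
ρ-cycle length = 8 (tail of 0 descent steps not counted)

8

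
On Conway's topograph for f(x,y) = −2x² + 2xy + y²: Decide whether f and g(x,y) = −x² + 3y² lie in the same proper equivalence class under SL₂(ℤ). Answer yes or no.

D₁ = 12, D₂ = 12
river cycle of f (length 2): (1, 2, -2), (-2, 2, 1)
river cycle of g (length 2): (-1, 2, 2), (2, 2, -1)
cycles differ ⇒ inequivalent

no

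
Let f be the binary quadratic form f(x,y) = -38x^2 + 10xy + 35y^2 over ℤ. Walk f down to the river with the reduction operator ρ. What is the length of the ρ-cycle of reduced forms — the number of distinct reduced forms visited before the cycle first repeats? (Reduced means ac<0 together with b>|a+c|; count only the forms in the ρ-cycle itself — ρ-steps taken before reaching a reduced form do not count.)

D = 5420, ⌊√D⌋ = 73
river: ρ → (35,60,-13)
river: ρ → (-13,70,10)
river: ρ → (10,70,-13)
river: ρ → (-13,60,35)
river: ρ → (35,10,-38)
river: ρ → (-38,66,7)
river: ρ → (7,60,-65)
river: ρ → (-65,70,2)
river: ρ → (2,70,-65)
river: ρ → (-65,60,7)
river: ρ → (7,66,-38)
river: ρ → (-38,10,35)
ρ-cycle length = 12 (tail of 0 descent steps not counted)

12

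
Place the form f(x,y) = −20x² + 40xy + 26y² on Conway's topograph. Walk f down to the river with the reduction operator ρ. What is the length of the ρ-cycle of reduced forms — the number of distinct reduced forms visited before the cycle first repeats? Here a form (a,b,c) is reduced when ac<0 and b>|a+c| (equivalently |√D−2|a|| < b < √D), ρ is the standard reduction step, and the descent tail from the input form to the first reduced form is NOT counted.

D = 3680, ⌊√D⌋ = 60
river: ρ → (26,12,-34)
river: ρ → (-34,56,4)
river: ρ → (4,56,-34)
river: ρ → (-34,12,26)
river: ρ → (26,40,-20)
river: ρ → (-20,40,26)
ρ-cycle length = 6 (tail of 0 descent steps not counted)

6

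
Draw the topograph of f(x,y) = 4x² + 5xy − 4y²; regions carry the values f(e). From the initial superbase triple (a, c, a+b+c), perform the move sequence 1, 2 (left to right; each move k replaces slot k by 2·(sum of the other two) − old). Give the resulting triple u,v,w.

start (4,-4,5) = (f(1,0),f(0,1),f(1,1))
replace slot 1: 2·((-4)+5) − 4 = -2 → (-2,-4,5)
replace slot 2: 2·((-2)+5) − (-4) = 10 → (-2,10,5)

-2,10,5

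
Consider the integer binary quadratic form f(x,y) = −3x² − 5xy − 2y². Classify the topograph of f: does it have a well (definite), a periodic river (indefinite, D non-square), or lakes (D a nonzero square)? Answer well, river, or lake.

D = b²−4ac = (-5)² − 4·(-3)·(-2) = 1
D = 1² is a perfect square ⇒ form factors over ℤ ⇒ lakes

lake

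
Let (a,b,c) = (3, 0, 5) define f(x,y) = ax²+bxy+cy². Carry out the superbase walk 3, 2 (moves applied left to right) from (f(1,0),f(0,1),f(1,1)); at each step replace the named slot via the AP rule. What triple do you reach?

start (3,5,8) = (f(1,0),f(0,1),f(1,1))
replace slot 3: 2·(3+5) − 8 = 8 → (3,5,8)
replace slot 2: 2·(3+8) − 5 = 17 → (3,17,8)

3,17,8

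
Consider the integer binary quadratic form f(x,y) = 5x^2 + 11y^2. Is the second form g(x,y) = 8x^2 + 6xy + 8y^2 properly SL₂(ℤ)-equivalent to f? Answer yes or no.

D₁ = -220, D₂ = -220
f: reduced (well bottom): (5,0,11) with a≤c, −a<b≤a
g: reduced (well bottom): (8,6,8) with a≤c, −a<b≤a
reduced forms (5, 0, 11) vs (8, 6, 8) ⇒ inequivalent

no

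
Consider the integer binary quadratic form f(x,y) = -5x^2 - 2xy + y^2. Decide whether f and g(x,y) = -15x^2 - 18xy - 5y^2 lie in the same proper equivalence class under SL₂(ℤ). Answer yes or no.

D₁ = 24, D₂ = 24
river cycle of f (length 2): (1, 4, -2), (-2, 4, 1)
river cycle of g (length 2): (1, 4, -2), (-2, 4, 1)
cycles coincide ⇒ equivalent

yes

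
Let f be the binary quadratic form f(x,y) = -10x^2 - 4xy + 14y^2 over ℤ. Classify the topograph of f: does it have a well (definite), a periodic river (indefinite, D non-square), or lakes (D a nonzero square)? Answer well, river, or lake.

D = b²−4ac = (-4)² − 4·(-10)·14 = 576
D = 24² is a perfect square ⇒ form factors over ℤ ⇒ lakes

lake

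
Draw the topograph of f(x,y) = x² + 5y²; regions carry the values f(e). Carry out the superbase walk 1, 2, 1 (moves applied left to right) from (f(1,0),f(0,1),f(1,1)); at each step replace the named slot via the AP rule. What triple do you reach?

start (1,5,6) = (f(1,0),f(0,1),f(1,1))
replace slot 1: 2·(5+6) − 1 = 21 → (21,5,6)
replace slot 2: 2·(21+6) − 5 = 49 → (21,49,6)
replace slot 1: 2·(49+6) − 21 = 89 → (89,49,6)

89,49,6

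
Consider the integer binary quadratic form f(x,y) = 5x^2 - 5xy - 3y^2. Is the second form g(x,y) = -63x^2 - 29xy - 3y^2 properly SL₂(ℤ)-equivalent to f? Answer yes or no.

D₁ = 85, D₂ = 85
river cycle of f (length 6): (-3, 5, 5), (5, 5, -3), (-3, 7, 3), (3, 5, -5), (-5, 5, 3), (3, 7, -3)
river cycle of g (length 6): (-3, 5, 5), (5, 5, -3), (-3, 7, 3), (3, 5, -5), (-5, 5, 3), (3, 7, -3)
cycles coincide ⇒ equivalent

yes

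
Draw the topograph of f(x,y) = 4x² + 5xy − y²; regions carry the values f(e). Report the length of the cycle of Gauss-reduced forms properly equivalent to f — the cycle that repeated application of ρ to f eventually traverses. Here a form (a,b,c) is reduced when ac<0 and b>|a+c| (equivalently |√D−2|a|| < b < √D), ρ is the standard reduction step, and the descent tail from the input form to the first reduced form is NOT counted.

D = 41, ⌊√D⌋ = 6
river: ρ → (-1,5,4)
river: ρ → (4,3,-2)
river: ρ → (-2,5,2)
river: ρ → (2,3,-4)
river: ρ → (-4,5,1)
river: ρ → (1,5,-4)
river: ρ → (-4,3,2)
river: ρ → (2,5,-2)
river: ρ → (-2,3,4)
river: ρ → (4,5,-1)
ρ-cycle length = 10 (tail of 0 descent steps not counted)

10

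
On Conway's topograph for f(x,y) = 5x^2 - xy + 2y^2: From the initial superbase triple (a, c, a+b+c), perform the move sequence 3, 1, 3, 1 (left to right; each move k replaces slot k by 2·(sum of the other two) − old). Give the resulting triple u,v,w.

start (5,2,6) = (f(1,0),f(0,1),f(1,1))
replace slot 3: 2·(5+2) − 6 = 8 → (5,2,8)
replace slot 1: 2·(2+8) − 5 = 15 → (15,2,8)
replace slot 3: 2·(15+2) − 8 = 26 → (15,2,26)
replace slot 1: 2·(2+26) − 15 = 41 → (41,2,26)

41,2,26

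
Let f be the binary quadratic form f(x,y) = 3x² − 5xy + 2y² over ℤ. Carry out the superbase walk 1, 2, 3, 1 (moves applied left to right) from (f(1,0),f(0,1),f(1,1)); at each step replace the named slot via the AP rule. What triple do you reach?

start (3,2,0) = (f(1,0),f(0,1),f(1,1))
replace slot 1: 2·(2+0) − 3 = 1 → (1,2,0)
replace slot 2: 2·(1+0) − 2 = 0 → (1,0,0)
replace slot 3: 2·(1+0) − 0 = 2 → (1,0,2)
replace slot 1: 2·(0+2) − 1 = 3 → (3,0,2)

3,0,2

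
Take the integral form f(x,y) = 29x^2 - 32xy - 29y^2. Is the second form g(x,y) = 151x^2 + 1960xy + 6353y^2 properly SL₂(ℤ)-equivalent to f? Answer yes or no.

D₁ = 4388, D₂ = 4388
river cycle of f (length 30): (-29, 32, 29), (29, 26, -32), (-32, 38, 23), (23, 54, -16), (-16, 42, 41), (41, 40, -17), (-17, 62, 8), (8, 66, -1), (-1, 66, 8), (8, 62, -17), … (20 more)
river cycle of g (length 30): (29, 26, -32), (-32, 38, 23), (23, 54, -16), (-16, 42, 41), (41, 40, -17), (-17, 62, 8), (8, 66, -1), (-1, 66, 8), (8, 62, -17), (-17, 40, 41), … (20 more)
cycles coincide ⇒ equivalent

yes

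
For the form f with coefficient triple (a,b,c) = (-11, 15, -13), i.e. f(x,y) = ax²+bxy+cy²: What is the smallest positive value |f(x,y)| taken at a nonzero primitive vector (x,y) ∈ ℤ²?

translate: b→7 (≡-15 mod 22), so (11,-15,13)→(11,7,9)
flip: (11,7,9)→(9,-7,11)
reduced (well bottom): (9,-7,11) with a≤c, −a<b≤a
well minimum |f| = |-9| = 9 (negative-definite)

9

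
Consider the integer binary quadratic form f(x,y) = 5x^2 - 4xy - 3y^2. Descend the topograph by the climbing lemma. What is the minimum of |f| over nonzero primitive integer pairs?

descent: ρ → (-3,4,5)  [lands on river]
river: ρ → (5,6,-2)
river: ρ → (-2,6,5)
river: ρ → (5,4,-3)
river: ρ → (-3,8,1)
river: ρ → (1,8,-3)
closes: descent 1, river 6
min |a| on river = 1

1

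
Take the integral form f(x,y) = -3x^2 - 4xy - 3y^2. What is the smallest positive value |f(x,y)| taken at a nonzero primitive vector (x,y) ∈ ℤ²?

translate: b→-2 (≡4 mod 6), so (3,4,3)→(3,-2,2)
flip: (3,-2,2)→(2,2,3)
reduced (well bottom): (2,2,3) with a≤c, −a<b≤a
well minimum |f| = |-2| = 2 (negative-definite)

2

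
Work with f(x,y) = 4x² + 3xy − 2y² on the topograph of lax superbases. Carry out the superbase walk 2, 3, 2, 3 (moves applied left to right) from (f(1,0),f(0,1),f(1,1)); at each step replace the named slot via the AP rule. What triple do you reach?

start (4,-2,5) = (f(1,0),f(0,1),f(1,1))
replace slot 2: 2·(4+5) − (-2) = 20 → (4,20,5)
replace slot 3: 2·(4+20) − 5 = 43 → (4,20,43)
replace slot 2: 2·(4+43) − 20 = 74 → (4,74,43)
replace slot 3: 2·(4+74) − 43 = 113 → (4,74,113)

4,74,113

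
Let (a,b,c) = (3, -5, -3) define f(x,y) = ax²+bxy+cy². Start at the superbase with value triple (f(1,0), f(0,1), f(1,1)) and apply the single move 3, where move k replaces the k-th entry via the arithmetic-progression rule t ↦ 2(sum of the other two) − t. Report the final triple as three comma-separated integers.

start (3,-3,-5) = (f(1,0),f(0,1),f(1,1))
replace slot 3: 2·(3+(-3)) − (-5) = 5 → (3,-3,5)

3,-3,5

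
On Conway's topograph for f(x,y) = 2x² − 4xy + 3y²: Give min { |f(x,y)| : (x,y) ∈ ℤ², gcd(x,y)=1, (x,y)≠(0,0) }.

translate: b→0 (≡-4 mod 4), so (2,-4,3)→(2,0,1)
flip: (2,0,1)→(1,0,2)
reduced (well bottom): (1,0,2) with a≤c, −a<b≤a
well minimum = a = 1

1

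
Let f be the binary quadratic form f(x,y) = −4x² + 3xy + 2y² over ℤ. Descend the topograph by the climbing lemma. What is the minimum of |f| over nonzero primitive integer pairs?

river: ρ → (2,5,-2)
river: ρ → (-2,3,4)
river: ρ → (4,5,-1)
river: ρ → (-1,5,4)
river: ρ → (4,3,-2)
river: ρ → (-2,5,2)
river: ρ → (2,3,-4)
river: ρ → (-4,5,1)
river: ρ → (1,5,-4)
river: ρ → (-4,3,2)
closes: descent 0, river 10
min |a| on river = 1

1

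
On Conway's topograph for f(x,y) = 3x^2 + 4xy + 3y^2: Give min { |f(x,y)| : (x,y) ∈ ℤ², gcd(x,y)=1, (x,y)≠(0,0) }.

translate: b→-2 (≡4 mod 6), so (3,4,3)→(3,-2,2)
flip: (3,-2,2)→(2,2,3)
reduced (well bottom): (2,2,3) with a≤c, −a<b≤a
well minimum = a = 2

2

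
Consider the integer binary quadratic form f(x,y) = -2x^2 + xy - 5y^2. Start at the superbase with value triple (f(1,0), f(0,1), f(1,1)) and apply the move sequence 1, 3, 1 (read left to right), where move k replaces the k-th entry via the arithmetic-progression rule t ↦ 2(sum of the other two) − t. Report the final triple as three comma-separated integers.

start (-2,-5,-6) = (f(1,0),f(0,1),f(1,1))
replace slot 1: 2·((-5)+(-6)) − (-2) = -20 → (-20,-5,-6)
replace slot 3: 2·((-20)+(-5)) − (-6) = -44 → (-20,-5,-44)
replace slot 1: 2·((-5)+(-44)) − (-20) = -78 → (-78,-5,-44)

-78,-5,-44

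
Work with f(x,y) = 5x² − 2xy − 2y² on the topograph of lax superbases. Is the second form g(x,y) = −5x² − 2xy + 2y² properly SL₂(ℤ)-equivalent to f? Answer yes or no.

D₁ = 44, D₂ = 44
river cycle of f (length 2): (-2, 6, 1), (1, 6, -2)
river cycle of g (length 2): (2, 6, -1), (-1, 6, 2)
cycles differ ⇒ inequivalent

no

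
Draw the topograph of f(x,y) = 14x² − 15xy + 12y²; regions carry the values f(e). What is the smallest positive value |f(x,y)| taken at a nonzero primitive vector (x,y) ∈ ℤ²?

translate: b→13 (≡-15 mod 28), so (14,-15,12)→(14,13,11)
flip: (14,13,11)→(11,-13,14)
translate: b→9 (≡-13 mod 22), so (11,-13,14)→(11,9,12)
reduced (well bottom): (11,9,12) with a≤c, −a<b≤a
well minimum = a = 11

11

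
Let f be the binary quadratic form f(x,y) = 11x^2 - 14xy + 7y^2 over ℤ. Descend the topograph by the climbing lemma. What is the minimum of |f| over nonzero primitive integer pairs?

translate: b→8 (≡-14 mod 22), so (11,-14,7)→(11,8,4)
flip: (11,8,4)→(4,-8,11)
translate: b→0 (≡-8 mod 8), so (4,-8,11)→(4,0,7)
reduced (well bottom): (4,0,7) with a≤c, −a<b≤a
well minimum = a = 4

4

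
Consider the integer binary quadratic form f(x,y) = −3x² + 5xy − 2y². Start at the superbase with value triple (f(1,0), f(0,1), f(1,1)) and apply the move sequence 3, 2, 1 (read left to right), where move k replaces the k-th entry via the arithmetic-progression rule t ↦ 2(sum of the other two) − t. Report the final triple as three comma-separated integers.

start (-3,-2,0) = (f(1,0),f(0,1),f(1,1))
replace slot 3: 2·((-3)+(-2)) − 0 = -10 → (-3,-2,-10)
replace slot 2: 2·((-3)+(-10)) − (-2) = -24 → (-3,-24,-10)
replace slot 1: 2·((-24)+(-10)) − (-3) = -65 → (-65,-24,-10)

-65,-24,-10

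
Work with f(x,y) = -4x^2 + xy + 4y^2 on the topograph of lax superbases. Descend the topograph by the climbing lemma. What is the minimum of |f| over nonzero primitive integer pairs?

river: ρ → (4,7,-1)
river: ρ → (-1,7,4)
river: ρ → (4,1,-4)
river: ρ → (-4,7,1)
river: ρ → (1,7,-4)
river: ρ → (-4,1,4)
closes: descent 0, river 6
min |a| on river = 1

1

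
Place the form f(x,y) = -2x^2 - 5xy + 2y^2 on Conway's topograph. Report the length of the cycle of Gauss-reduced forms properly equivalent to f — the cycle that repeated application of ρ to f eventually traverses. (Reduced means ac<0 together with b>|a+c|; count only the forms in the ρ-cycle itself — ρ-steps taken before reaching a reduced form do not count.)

D = 41, ⌊√D⌋ = 6
descent: ρ → (2,5,-2)  [lands on river]
river: ρ → (-2,3,4)
river: ρ → (4,5,-1)
river: ρ → (-1,5,4)
river: ρ → (4,3,-2)
river: ρ → (-2,5,2)
river: ρ → (2,3,-4)
river: ρ → (-4,5,1)
river: ρ → (1,5,-4)
river: ρ → (-4,3,2)
ρ-cycle length = 10 (tail of 1 descent step not counted)

10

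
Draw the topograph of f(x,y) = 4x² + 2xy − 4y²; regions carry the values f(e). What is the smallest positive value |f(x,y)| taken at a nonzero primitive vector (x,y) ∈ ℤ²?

river: ρ → (-4,6,2)
river: ρ → (2,6,-4)
river: ρ → (-4,2,4)
river: ρ → (4,6,-2)
river: ρ → (-2,6,4)
river: ρ → (4,2,-4)
closes: descent 0, river 6
min |a| on river = 2

2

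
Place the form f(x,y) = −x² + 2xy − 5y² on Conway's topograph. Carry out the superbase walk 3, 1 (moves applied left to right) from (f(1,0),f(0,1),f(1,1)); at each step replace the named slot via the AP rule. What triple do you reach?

start (-1,-5,-4) = (f(1,0),f(0,1),f(1,1))
replace slot 3: 2·((-1)+(-5)) − (-4) = -8 → (-1,-5,-8)
replace slot 1: 2·((-5)+(-8)) − (-1) = -25 → (-25,-5,-8)

-25,-5,-8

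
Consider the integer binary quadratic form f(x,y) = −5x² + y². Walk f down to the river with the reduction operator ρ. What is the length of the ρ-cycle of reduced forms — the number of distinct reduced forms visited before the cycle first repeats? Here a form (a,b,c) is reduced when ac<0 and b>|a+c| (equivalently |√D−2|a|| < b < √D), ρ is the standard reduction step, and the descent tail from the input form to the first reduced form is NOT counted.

D = 20, ⌊√D⌋ = 4
descent: ρ → (1,4,-1)  [lands on river]
river: ρ → (-1,4,1)
ρ-cycle length = 2 (tail of 1 descent step not counted)

2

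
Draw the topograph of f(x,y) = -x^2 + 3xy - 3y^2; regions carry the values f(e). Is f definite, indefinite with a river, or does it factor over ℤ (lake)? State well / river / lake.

D = b²−4ac = 3² − 4·(-1)·(-3) = -3
D < 0 ⇒ definite ⇒ every region one sign ⇒ single well

well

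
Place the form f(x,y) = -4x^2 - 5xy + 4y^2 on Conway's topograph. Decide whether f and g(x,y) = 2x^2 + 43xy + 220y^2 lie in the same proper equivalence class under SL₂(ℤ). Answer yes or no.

D₁ = 89, D₂ = 89
river cycle of f (length 14): (4, 5, -4), (-4, 3, 5), (5, 7, -2), (-2, 9, 1), (1, 9, -2), (-2, 7, 5), (5, 3, -4), (-4, 5, 4), (4, 3, -5), (-5, 7, 2), … (4 more)
river cycle of g (length 14): (2, 7, -5), (-5, 3, 4), (4, 5, -4), (-4, 3, 5), (5, 7, -2), (-2, 9, 1), (1, 9, -2), (-2, 7, 5), (5, 3, -4), (-4, 5, 4), … (4 more)
cycles coincide ⇒ equivalent

yes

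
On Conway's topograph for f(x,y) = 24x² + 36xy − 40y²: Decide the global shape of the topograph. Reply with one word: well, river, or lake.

D = b²−4ac = 36² − 4·24·(-40) = 5136
D > 0 non-square ⇒ indefinite ⇒ periodic river

river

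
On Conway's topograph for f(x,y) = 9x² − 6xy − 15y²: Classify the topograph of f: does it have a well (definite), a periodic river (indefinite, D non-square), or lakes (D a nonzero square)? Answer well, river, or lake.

D = b²−4ac = (-6)² − 4·9·(-15) = 576
D = 24² is a perfect square ⇒ form factors over ℤ ⇒ lakes

lake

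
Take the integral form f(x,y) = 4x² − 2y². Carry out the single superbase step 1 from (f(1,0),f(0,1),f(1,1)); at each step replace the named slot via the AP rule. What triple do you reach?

start (4,-2,2) = (f(1,0),f(0,1),f(1,1))
replace slot 1: 2·((-2)+2) − 4 = -4 → (-4,-2,2)

-4,-2,2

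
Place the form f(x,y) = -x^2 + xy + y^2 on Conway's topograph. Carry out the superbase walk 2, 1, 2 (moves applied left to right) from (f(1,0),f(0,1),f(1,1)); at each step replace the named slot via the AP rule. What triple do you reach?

start (-1,1,1) = (f(1,0),f(0,1),f(1,1))
replace slot 2: 2·((-1)+1) − 1 = -1 → (-1,-1,1)
replace slot 1: 2·((-1)+1) − (-1) = 1 → (1,-1,1)
replace slot 2: 2·(1+1) − (-1) = 5 → (1,5,1)

1,5,1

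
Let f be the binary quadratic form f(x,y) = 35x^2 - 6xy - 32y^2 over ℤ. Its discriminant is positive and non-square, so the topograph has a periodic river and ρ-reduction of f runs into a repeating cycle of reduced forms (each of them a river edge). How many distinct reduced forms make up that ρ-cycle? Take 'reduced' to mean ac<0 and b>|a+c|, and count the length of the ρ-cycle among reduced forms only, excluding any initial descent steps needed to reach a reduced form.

D = 4516, ⌊√D⌋ = 67
descent: ρ → (-32,6,35)  [lands on river]
river: ρ → (35,64,-3)
river: ρ → (-3,62,56)
river: ρ → (56,50,-9)
river: ρ → (-9,58,32)
river: ρ → (32,6,-35)
river: ρ → (-35,64,3)
river: ρ → (3,62,-56)
river: ρ → (-56,50,9)
river: ρ → (9,58,-32)
ρ-cycle length = 10 (tail of 1 descent step not counted)

10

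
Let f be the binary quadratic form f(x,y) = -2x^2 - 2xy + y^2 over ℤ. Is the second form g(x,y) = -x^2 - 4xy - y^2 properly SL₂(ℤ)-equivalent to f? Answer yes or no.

D₁ = 12, D₂ = 12
river cycle of f (length 2): (1, 2, -2), (-2, 2, 1)
river cycle of g (length 2): (-1, 2, 2), (2, 2, -1)
cycles differ ⇒ inequivalent

no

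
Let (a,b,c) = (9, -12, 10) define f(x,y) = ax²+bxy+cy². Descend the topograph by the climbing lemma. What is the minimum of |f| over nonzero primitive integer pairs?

translate: b→6 (≡-12 mod 18), so (9,-12,10)→(9,6,7)
flip: (9,6,7)→(7,-6,9)
reduced (well bottom): (7,-6,9) with a≤c, −a<b≤a
well minimum = a = 7

7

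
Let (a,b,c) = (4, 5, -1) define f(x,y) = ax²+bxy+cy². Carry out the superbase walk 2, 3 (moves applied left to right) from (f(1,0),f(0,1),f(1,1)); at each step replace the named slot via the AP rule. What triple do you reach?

start (4,-1,8) = (f(1,0),f(0,1),f(1,1))
replace slot 2: 2·(4+8) − (-1) = 25 → (4,25,8)
replace slot 3: 2·(4+25) − 8 = 50 → (4,25,50)

4,25,50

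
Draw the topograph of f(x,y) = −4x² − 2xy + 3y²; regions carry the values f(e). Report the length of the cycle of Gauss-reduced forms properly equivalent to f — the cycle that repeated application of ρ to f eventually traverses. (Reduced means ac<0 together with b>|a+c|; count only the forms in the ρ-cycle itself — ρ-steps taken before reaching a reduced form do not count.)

D = 52, ⌊√D⌋ = 7
descent: ρ → (3,2,-4)  [lands on river]
river: ρ → (-4,6,1)
river: ρ → (1,6,-4)
river: ρ → (-4,2,3)
river: ρ → (3,4,-3)
river: ρ → (-3,2,4)
river: ρ → (4,6,-1)
river: ρ → (-1,6,4)
river: ρ → (4,2,-3)
river: ρ → (-3,4,3)
ρ-cycle length = 10 (tail of 1 descent step not counted)

10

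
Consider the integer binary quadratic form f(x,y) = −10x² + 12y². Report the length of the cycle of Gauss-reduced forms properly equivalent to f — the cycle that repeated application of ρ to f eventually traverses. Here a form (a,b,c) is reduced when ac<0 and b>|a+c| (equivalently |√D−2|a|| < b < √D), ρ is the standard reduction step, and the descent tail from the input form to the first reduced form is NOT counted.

D = 480, ⌊√D⌋ = 21
descent: ρ → (12,0,-10)
descent: ρ → (-10,20,2)  [lands on river]
river: ρ → (2,20,-10)
ρ-cycle length = 2 (tail of 2 descent steps not counted)

2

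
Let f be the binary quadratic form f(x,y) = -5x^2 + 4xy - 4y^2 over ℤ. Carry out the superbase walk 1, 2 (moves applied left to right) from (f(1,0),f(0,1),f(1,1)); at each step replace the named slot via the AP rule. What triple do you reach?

start (-5,-4,-5) = (f(1,0),f(0,1),f(1,1))
replace slot 1: 2·((-4)+(-5)) − (-5) = -13 → (-13,-4,-5)
replace slot 2: 2·((-13)+(-5)) − (-4) = -32 → (-13,-32,-5)

-13,-32,-5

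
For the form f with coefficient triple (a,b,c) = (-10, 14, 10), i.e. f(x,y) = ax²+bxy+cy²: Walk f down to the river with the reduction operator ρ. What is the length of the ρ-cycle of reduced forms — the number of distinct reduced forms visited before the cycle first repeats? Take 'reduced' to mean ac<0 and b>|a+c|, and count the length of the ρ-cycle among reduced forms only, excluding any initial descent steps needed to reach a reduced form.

D = 596, ⌊√D⌋ = 24
river: ρ → (10,6,-14)
river: ρ → (-14,22,2)
river: ρ → (2,22,-14)
river: ρ → (-14,6,10)
river: ρ → (10,14,-10)
river: ρ → (-10,6,14)
river: ρ → (14,22,-2)
river: ρ → (-2,22,14)
river: ρ → (14,6,-10)
river: ρ → (-10,14,10)
ρ-cycle length = 10 (tail of 0 descent steps not counted)

10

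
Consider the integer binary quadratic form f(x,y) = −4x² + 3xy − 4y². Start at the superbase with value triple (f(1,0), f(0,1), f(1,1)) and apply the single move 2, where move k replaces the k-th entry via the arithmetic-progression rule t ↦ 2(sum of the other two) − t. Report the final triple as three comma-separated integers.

start (-4,-4,-5) = (f(1,0),f(0,1),f(1,1))
replace slot 2: 2·((-4)+(-5)) − (-4) = -14 → (-4,-14,-5)

-4,-14,-5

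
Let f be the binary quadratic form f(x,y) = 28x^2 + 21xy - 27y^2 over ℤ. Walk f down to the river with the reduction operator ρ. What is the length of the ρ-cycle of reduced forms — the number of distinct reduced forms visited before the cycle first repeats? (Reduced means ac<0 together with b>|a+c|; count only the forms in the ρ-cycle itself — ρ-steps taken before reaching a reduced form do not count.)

D = 3465, ⌊√D⌋ = 58
river: ρ → (-27,33,22)
river: ρ → (22,55,-5)
river: ρ → (-5,55,22)
river: ρ → (22,33,-27)
river: ρ → (-27,21,28)
river: ρ → (28,35,-20)
river: ρ → (-20,45,18)
river: ρ → (18,27,-38)
river: ρ → (-38,49,7)
river: ρ → (7,49,-38)
river: ρ → (-38,27,18)
river: ρ → (18,45,-20)
river: ρ → (-20,35,28)
river: ρ → (28,21,-27)
ρ-cycle length = 14 (tail of 0 descent steps not counted)

14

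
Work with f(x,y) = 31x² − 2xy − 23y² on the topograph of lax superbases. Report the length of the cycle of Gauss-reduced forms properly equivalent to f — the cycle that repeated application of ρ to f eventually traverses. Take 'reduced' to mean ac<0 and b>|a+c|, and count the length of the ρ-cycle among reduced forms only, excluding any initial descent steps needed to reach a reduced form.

D = 2856, ⌊√D⌋ = 53
descent: ρ → (-23,48,6)  [lands on river]
river: ρ → (6,48,-23)
river: ρ → (-23,44,10)
river: ρ → (10,36,-39)
river: ρ → (-39,42,7)
river: ρ → (7,42,-39)
river: ρ → (-39,36,10)
river: ρ → (10,44,-23)
ρ-cycle length = 8 (tail of 1 descent step not counted)

8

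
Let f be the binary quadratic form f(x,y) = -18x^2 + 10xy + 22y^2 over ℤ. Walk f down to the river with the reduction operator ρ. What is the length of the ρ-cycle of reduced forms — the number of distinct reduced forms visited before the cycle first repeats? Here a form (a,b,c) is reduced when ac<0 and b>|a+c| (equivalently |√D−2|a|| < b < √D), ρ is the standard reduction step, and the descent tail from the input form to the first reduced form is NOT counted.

D = 1684, ⌊√D⌋ = 41
river: ρ → (22,34,-6)
river: ρ → (-6,38,10)
river: ρ → (10,22,-30)
river: ρ → (-30,38,2)
river: ρ → (2,38,-30)
river: ρ → (-30,22,10)
river: ρ → (10,38,-6)
river: ρ → (-6,34,22)
river: ρ → (22,10,-18)
river: ρ → (-18,26,14)
river: ρ → (14,30,-14)
river: ρ → (-14,26,18)
river: ρ → (18,10,-22)
river: ρ → (-22,34,6)
river: ρ → (6,38,-10)
river: ρ → (-10,22,30)
river: ρ → (30,38,-2)
river: ρ → (-2,38,30)
river: ρ → (30,22,-10)
river: ρ → (-10,38,6)
river: ρ → (6,34,-22)
river: ρ → (-22,10,18)
river: ρ → (18,26,-14)
river: ρ → (-14,30,14)
river: ρ → (14,26,-18)
river: ρ → (-18,10,22)
ρ-cycle length = 26 (tail of 0 descent steps not counted)

26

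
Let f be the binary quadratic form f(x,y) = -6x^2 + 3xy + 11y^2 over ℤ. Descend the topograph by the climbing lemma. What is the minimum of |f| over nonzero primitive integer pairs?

descent: ρ → (11,-3,-6)
descent: ρ → (-6,15,2)  [lands on river]
river: ρ → (2,13,-13)
river: ρ → (-13,13,2)
river: ρ → (2,15,-6)
river: ρ → (-6,9,8)
river: ρ → (8,7,-7)
river: ρ → (-7,7,8)
river: ρ → (8,9,-6)
closes: descent 2, river 8
min |a| on river = 2

2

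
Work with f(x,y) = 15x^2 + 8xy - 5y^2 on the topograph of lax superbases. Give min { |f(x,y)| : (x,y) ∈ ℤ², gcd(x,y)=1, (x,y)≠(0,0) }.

descent: ρ → (-5,12,11)  [lands on river]
river: ρ → (11,10,-6)
river: ρ → (-6,14,7)
river: ρ → (7,14,-6)
river: ρ → (-6,10,11)
river: ρ → (11,12,-5)
river: ρ → (-5,18,2)
river: ρ → (2,18,-5)
closes: descent 1, river 8
min |a| on river = 2

2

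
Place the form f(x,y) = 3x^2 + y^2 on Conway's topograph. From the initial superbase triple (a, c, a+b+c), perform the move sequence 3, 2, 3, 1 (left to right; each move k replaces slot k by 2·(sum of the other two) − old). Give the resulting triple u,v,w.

start (3,1,4) = (f(1,0),f(0,1),f(1,1))
replace slot 3: 2·(3+1) − 4 = 4 → (3,1,4)
replace slot 2: 2·(3+4) − 1 = 13 → (3,13,4)
replace slot 3: 2·(3+13) − 4 = 28 → (3,13,28)
replace slot 1: 2·(13+28) − 3 = 79 → (79,13,28)

79,13,28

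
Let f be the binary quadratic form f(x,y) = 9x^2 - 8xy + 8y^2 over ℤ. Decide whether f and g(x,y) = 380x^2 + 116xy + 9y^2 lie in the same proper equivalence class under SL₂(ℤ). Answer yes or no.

D₁ = -224, D₂ = -224
f: flip: (9,-8,8)→(8,8,9)
f: reduced (well bottom): (8,8,9) with a≤c, −a<b≤a
g: flip: (380,116,9)→(9,-116,380)
g: translate: b→-8 (≡-116 mod 18), so (9,-116,380)→(9,-8,8)
g: flip: (9,-8,8)→(8,8,9)
g: reduced (well bottom): (8,8,9) with a≤c, −a<b≤a
reduced forms (8, 8, 9) vs (8, 8, 9) ⇒ equivalent

yes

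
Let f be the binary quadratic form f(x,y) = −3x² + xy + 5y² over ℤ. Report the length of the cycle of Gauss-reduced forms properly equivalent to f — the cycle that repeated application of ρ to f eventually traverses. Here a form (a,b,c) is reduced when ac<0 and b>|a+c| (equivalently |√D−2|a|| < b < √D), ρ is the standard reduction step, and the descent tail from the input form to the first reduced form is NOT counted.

D = 61, ⌊√D⌋ = 7
descent: ρ → (5,-1,-3)
descent: ρ → (-3,7,1)  [lands on river]
river: ρ → (1,7,-3)
river: ρ → (-3,5,3)
river: ρ → (3,7,-1)
river: ρ → (-1,7,3)
river: ρ → (3,5,-3)
ρ-cycle length = 6 (tail of 2 descent steps not counted)

6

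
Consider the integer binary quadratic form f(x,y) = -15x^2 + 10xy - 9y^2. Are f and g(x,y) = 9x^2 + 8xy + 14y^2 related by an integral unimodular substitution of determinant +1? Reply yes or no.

D₁ = -440, D₂ = -440
f is negative-definite; reduce −f:
−f: flip: (15,-10,9)→(9,10,15)
−f: translate: b→-8 (≡10 mod 18), so (9,10,15)→(9,-8,14)
−f: reduced (well bottom): (9,-8,14) with a≤c, −a<b≤a
flip sign back: reduced form of f is (-9,8,-14)
g: reduced (well bottom): (9,8,14) with a≤c, −a<b≤a
reduced forms (-9, 8, -14) vs (9, 8, 14) ⇒ inequivalent

no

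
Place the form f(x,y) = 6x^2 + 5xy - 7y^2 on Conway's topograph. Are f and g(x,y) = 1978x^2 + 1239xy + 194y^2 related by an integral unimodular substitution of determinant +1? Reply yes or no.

D₁ = 193, D₂ = 193
river cycle of f (length 30): (-7, 9, 4), (4, 7, -9), (-9, 11, 2), (2, 13, -3), (-3, 11, 6), (6, 13, -1), (-1, 13, 6), (6, 11, -3), (-3, 13, 2), (2, 11, -9), … (20 more)
river cycle of g (length 30): (7, 5, -6), (-6, 7, 6), (6, 5, -7), (-7, 9, 4), (4, 7, -9), (-9, 11, 2), (2, 13, -3), (-3, 11, 6), (6, 13, -1), (-1, 13, 6), … (20 more)
cycles coincide ⇒ equivalent

yes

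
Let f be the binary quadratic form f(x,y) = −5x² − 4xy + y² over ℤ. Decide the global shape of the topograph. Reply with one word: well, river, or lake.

D = b²−4ac = (-4)² − 4·(-5)·1 = 36
D = 6² is a perfect square ⇒ form factors over ℤ ⇒ lakes

lake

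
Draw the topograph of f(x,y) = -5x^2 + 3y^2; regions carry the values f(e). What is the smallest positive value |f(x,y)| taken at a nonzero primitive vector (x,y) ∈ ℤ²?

descent: ρ → (3,6,-2)  [lands on river]
river: ρ → (-2,6,3)
closes: descent 1, river 2
min |a| on river = 2

2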